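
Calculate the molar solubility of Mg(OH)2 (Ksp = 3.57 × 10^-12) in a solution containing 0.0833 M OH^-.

s = 5.14 × 10^-10 M

Mg(OH)2(s) <=> Mg^2+ + 2 OH^-
Ksp = [Mg^2+][OH^-]^2
If s mol/L dissolves here, [Mg^2+] = s, [OH^-] = 0.0833 + 2s ≈ 0.0833 (since the OH^- already present dominates).
Ksp ≈ s × (0.0833)^2
s = 5.14 × 10^-10 M
Check: 2s = 1.0 × 10^-9 ≪ 0.0833, so the approximation is valid.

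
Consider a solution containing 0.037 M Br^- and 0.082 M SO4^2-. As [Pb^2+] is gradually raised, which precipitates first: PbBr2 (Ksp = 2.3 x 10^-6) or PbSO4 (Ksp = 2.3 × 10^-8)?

Precipitation of each salt starts when its ion product equals its Ksp.
For PbBr2: 2.3 x 10^-6 = (0.037)^2 × [Pb^2+]  ⇒  [Pb^2+] = 1.7 x 10^-3 M.
For PbSO4: 2.3 × 10^-8 = 0.082 × [Pb^2+]  ⇒  [Pb^2+] = 2.8 x 10^-7 M.
The salt with the lower threshold [Pb^2+] precipitates first: PbSO4.

PbSO4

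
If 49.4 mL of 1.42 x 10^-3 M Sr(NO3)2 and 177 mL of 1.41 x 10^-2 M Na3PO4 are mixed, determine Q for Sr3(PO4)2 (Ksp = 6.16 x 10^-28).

3.61 × 10^-15

Total volume = 49.4 + 177 = 226.4 mL.
[Sr^2+] = 1.42 x 10^-3 × (49.4/226.4) = 3.098 × 10^-4 M
[PO4^3-] = 1.41 × 10^-2 × (177/226.4) = 1.102 x 10^-2 M
Sr3(PO4)2(s) <=> 3 Sr^2+(aq) + 2 PO4^3-(aq), so Q = [Sr^2+]^3[PO4^3-]^2
Q = (3.098 × 10^-4)^3(1.102 × 10^-2)^2 = 3.61 × 10^-15
Q > Ksp, so Sr3(PO4)2 will precipitate.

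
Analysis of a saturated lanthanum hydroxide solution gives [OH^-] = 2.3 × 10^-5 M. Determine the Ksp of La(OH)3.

La(OH)3(s) <=> La^3+(aq) + 3 OH^-(aq)
Stoichiometry gives [La^3+] = (1/3)[OH^-] = 7.67 x 10^-6 M.
Ksp = [La^3+][OH^-]^3
Ksp = 7.67 × 10^-6 × (2.3 × 10^-5)^3 = 9.3 x 10^-20

Ksp ≈ 9.3 x 10^-20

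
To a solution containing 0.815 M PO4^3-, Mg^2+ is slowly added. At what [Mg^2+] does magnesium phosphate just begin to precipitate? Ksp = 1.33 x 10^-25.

Mg3(PO4)2(s) ⇌ 3 Mg^2+(aq) + 2 PO4^3-(aq)
Ksp = [Mg^2+]^3[PO4^3-]^2
Precipitation begins when Q = Ksp. With [PO4^3-] = 0.815 M:
1.33 x 10^-25 = (0.815)^2 × [Mg^2+]^3
[Mg^2+] = (1.33 x 10^-25 / 6.642 × 10^-1)^(1/3) = 5.85 × 10^-9 M

[Mg^2+] = 5.85e-9 M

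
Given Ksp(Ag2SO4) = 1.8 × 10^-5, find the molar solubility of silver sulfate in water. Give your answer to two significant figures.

s ≈ 1.7 x 10^-2 M

Ag2SO4(s) ⇌ 2 Ag^+(aq) + SO4^2-(aq)
Ksp = [Ag^+]^2[SO4^2-]
Let s = molar solubility. Then [Ag^+] = 2s and [SO4^2-] = s.
Substituting: Ksp = (2s)^2s = 4s^3
s = (1.8 × 10^-5 / 4)^(1/3) = 1.7 × 10^-2 M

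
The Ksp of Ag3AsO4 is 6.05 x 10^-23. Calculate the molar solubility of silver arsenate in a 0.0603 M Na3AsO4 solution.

s = 3.34 x 10^-8 M

Ag3AsO4(s) ⇌ 3 Ag^+(aq) + AsO4^3-(aq)
Ksp = [Ag^+]^3[AsO4^3-]
Let s be the molar solubility in this solution. [Ag^+] = 3s, [AsO4^3-] = 0.0603 + s ≈ 0.0603 (since AsO4^3- from Na3AsO4 dominates).
Ksp ≈ (3s)^3 × 0.0603
s = 3.34 × 10^-8 M
Check: s = 3.3 x 10^-8 ≪ 0.0603, so the approximation is valid.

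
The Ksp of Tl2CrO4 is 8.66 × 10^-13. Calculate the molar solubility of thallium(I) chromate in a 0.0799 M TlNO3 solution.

s ≈ 1.36 × 10^-10 M

Tl2CrO4(s) ⇌ 2 Tl^+ + CrO4^2-
Ksp = [Tl^+]^2[CrO4^2-]
Let s = moles of Tl2CrO4 that dissolve per litre. [Tl^+] = 0.0799 + 2s ≈ 0.0799, [CrO4^2-] = s (common-ion effect: Tl^+ is already 0.0799 M).
Ksp ≈ (0.0799)^2 × s
s = 1.36 × 10^-10 M
Check: 2s = 2.7 × 10^-10 ≪ 0.0799, so the approximation is valid.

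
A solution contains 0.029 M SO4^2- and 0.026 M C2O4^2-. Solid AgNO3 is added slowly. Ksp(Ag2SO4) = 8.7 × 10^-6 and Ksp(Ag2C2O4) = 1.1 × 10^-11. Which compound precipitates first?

Ag2C2O4

Each salt begins to precipitate when Q = Ksp, i.e. when [Ag^+] reaches its threshold.
For Ag2SO4: 8.7 × 10^-6 = 0.029 × [Ag^+]^2  ⇒  [Ag^+] = 1.7 × 10^-2 M.
For Ag2C2O4: 1.1 × 10^-11 = 0.026 × [Ag^+]^2  ⇒  [Ag^+] = 2.1 × 10^-5 M.
The salt with the lower threshold [Ag^+] precipitates first: Ag2C2O4.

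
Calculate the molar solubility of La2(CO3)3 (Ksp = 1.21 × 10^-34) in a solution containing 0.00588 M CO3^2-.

La2(CO3)3(s) ⇌ 2 La^3+(aq) + 3 CO3^2-(aq)
Ksp = [La^3+]^2[CO3^2-]^3
Let s = moles of La2(CO3)3 that dissolve per litre. [La^3+] = 2s, [CO3^2-] = 0.00588 + 3s ≈ 0.00588 (Ksp is small, so little additional dissolves).
Ksp ≈ (2s)^2 × (0.00588)^3
s = 1.22 × 10^-14 M
Check: 3s = 3.7 × 10^-14 ≪ 0.00588, so the approximation is valid.

s ≈ 1.22 × 10^-14 M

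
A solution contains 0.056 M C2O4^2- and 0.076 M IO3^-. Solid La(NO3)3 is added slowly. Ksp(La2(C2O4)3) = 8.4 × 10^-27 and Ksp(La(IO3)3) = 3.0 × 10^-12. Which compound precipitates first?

Each salt begins to precipitate when Q = Ksp, i.e. when [La^3+] reaches its threshold.
For La2(C2O4)3: 8.4 × 10^-27 = (0.056)^3 × [La^3+]^2  ⇒  [La^3+] = 6.9 x 10^-12 M.
For La(IO3)3: 3.0 × 10^-12 = (0.076)^3 × [La^3+]  ⇒  [La^3+] = 6.8 × 10^-9 M.
The salt with the lower threshold [La^3+] precipitates first: La2(C2O4)3.

La2(C2O4)3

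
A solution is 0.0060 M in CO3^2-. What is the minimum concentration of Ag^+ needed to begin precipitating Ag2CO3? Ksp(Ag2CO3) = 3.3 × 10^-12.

2.3 x 10^-5 M

Ag2CO3(s) <=> 2 Ag^+(aq) + CO3^2-(aq)
Ksp = [Ag^+]^2[CO3^2-]
Precipitation begins when Q = Ksp. With [CO3^2-] = 0.0060 M:
3.3 × 10^-12 = (0.0060) × [Ag^+]^2
[Ag^+] = (3.3 × 10^-12 / 6.0 × 10^-3)^(1/2) = 2.3 x 10^-5 M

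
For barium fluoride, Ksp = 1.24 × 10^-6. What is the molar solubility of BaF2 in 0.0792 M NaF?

BaF2(s) <=> Ba^2+(aq) + 2 F^-(aq)
Ksp = [Ba^2+][F^-]^2
Let s = moles of BaF2 that dissolve per litre. [Ba^2+] = s, [F^-] = 0.0792 + 2s ≈ 0.0792 (common-ion effect: F^- is already 0.0792 M).
Ksp ≈ s × (0.0792)^2
s = 1.98 x 10^-4 M
Check: 2s = 4.0 x 10^-4 ≪ 0.0792, so the approximation is valid.

s ≈ 1.98 × 10^-4 M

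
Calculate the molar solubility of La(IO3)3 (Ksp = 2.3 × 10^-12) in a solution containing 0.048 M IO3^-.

La(IO3)3(s) ⇌ La^3+(aq) + 3 IO3^-(aq)
Ksp = [La^3+][IO3^-]^3
Let s = moles of La(IO3)3 that dissolve per litre. [La^3+] = s, [IO3^-] = 0.048 + 3s ≈ 0.048 (common-ion effect: IO3^- is already 0.048 M).
Ksp ≈ s × (0.048)^3
s = 2.1 × 10^-8 M
Check: 3s = 6.2 x 10^-8 ≪ 0.048, so the approximation is valid.

s = 2.1 × 10^-8 M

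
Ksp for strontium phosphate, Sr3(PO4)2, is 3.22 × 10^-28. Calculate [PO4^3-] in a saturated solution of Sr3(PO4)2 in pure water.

[PO4^3-] ≈ 2.49 x 10^-6 M

Sr3(PO4)2(s) <=> 3 Sr^2+(aq) + 2 PO4^3-(aq)
Ksp = [Sr^2+]^3[PO4^3-]^2
For each mole of Sr3(PO4)2 that dissolves: [Sr^2+] = 3s, [PO4^3-] = 2s.
Ksp = (3s)^3(2s)^2 = 108s^5
s = (3.22 × 10^-28 / 108)^(1/5) = 1.244 × 10^-6 M
[PO4^3-] = 2s = 2.49 × 10^-6 M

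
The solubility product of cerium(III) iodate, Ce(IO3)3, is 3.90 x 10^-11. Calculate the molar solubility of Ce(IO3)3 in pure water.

Ce(IO3)3(s) ⇌ Ce^3+ + 3 IO3^-
Ksp = [Ce^3+][IO3^-]^3
If s mol/L of Ce(IO3)3 dissolves, [Ce^3+] = s and [IO3^-] = 3s.
So Ksp = s × (3s)^3 = 27s^4
Solving, s = (3.90 x 10^-11/27)^(1/4) = 1.10 x 10^-3 M

s = 1.10e-3 M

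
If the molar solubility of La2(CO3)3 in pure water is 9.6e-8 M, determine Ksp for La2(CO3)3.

La2(CO3)3(s) <=> 2 La^3+(aq) + 3 CO3^2-(aq)
With molar solubility s: [La^3+] = 2s, [CO3^2-] = 3s.
Ksp = [La^3+]^2[CO3^2-]^3
So Ksp = (2s)^2 × (3s)^3 = 108s^5
With s = 9.6 × 10^-8: Ksp = 8.8 x 10^-34

8.8 × 10^-34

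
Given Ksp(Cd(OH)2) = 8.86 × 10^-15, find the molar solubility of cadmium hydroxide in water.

Cd(OH)2(s) ⇌ Cd^2+(aq) + 2 OH^-(aq)
Ksp = [Cd^2+][OH^-]^2
For each mole of Cd(OH)2 that dissolves: [Cd^2+] = s, [OH^-] = 2s.
So Ksp = s × (2s)^2 = 4s^3
s = (8.86 × 10^-15 / 4)^(1/3) = 1.30 × 10^-5 M

s = 1.30e-5 M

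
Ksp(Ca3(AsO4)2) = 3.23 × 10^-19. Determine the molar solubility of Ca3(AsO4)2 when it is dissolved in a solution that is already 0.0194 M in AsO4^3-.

s ≈ 3.17 × 10^-6 M

Ca3(AsO4)2(s) ⇌ 3 Ca^2+ + 2 AsO4^3-
Ksp = [Ca^2+]^3[AsO4^3-]^2
Let s = moles of Ca3(AsO4)2 that dissolve per litre. [Ca^2+] = 3s, [AsO4^3-] = 0.0194 + 2s ≈ 0.0194 (common-ion effect: AsO4^3- is already 0.0194 M).
Ksp ≈ (3s)^3 × (0.0194)^2
s = 3.17 x 10^-6 M
Check: 2s = 6.3 × 10^-6 ≪ 0.0194, so the approximation is valid.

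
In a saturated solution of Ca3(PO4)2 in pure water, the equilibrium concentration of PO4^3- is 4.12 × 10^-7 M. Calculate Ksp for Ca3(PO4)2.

Ca3(PO4)2(s) ⇌ 3 Ca^2+ + 2 PO4^3-
Stoichiometry gives [Ca^2+] = (3/2)[PO4^3-] = 6.180 x 10^-7 M.
Ksp = [Ca^2+]^3[PO4^3-]^2
Ksp = (6.180 × 10^-7)^3 × (4.12 x 10^-7)^2 = 4.01 x 10^-32

4.01e-32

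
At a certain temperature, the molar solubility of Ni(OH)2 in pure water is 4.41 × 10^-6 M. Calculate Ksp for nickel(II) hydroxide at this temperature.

Ksp = 3.43 × 10^-16

Ni(OH)2(s) ⇌ Ni^2+ + 2 OH^-
For each mole of Ni(OH)2 that dissolves: [Ni^2+] = s, [OH^-] = 2s.
Ksp = [Ni^2+][OH^-]^2
So Ksp = s × (2s)^2 = 4s^3
Ksp = 4 × (4.41 × 10^-6)^3 = 3.43 × 10^-16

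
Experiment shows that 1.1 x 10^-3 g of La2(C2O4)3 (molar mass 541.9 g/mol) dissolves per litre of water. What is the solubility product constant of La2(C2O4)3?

Ksp ≈ 3.7 × 10^-27

Molar solubility s = (1.1 x 10^-3 g/L) / (541.9 g/mol) = 2.03 × 10^-6 M.
La2(C2O4)3(s) <=> 2 La^3+(aq) + 3 C2O4^2-(aq)
Let s = molar solubility. Then [La^3+] = 2s and [C2O4^2-] = 3s.
Ksp = [La^3+]^2[C2O4^2-]^3
So Ksp = (2s)^2 × (3s)^3 = 108s^5
Ksp = 108 × (2.03 × 10^-6)^5 = 3.7 x 10^-27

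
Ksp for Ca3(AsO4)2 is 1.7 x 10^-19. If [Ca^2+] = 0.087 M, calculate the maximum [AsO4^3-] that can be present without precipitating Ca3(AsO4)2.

Ca3(AsO4)2(s) ⇌ 3 Ca^2+ + 2 AsO4^3-
Ksp = [Ca^2+]^3[AsO4^3-]^2
Precipitation begins when Q = Ksp. With [Ca^2+] = 0.087 M:
1.7 x 10^-19 = (0.087)^3 × [AsO4^3-]^2
[AsO4^3-] = (1.7 x 10^-19 / 6.59 × 10^-4)^(1/2) = 1.6 x 10^-8 M

[AsO4^3-] = 1.6e-8 M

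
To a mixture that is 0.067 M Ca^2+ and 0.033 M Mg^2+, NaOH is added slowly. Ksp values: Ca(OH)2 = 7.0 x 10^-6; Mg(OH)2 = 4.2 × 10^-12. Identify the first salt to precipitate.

Each salt begins to precipitate when Q = Ksp, i.e. when [OH^-] reaches its threshold.
For Ca(OH)2: 7.0 x 10^-6 = 0.067 × [OH^-]^2  ⇒  [OH^-] = 1.0 × 10^-2 M.
For Mg(OH)2: 4.2 × 10^-12 = 0.033 × [OH^-]^2  ⇒  [OH^-] = 1.1 × 10^-5 M.
The salt with the lower threshold [OH^-] precipitates first: Mg(OH)2.

Mg(OH)2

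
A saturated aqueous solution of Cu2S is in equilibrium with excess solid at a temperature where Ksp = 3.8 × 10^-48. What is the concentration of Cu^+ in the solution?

2.0 × 10^-16 M

Cu2S(s) ⇌ 2 Cu^+ + S^2-
Ksp = [Cu^+]^2[S^2-]
With molar solubility s: [Cu^+] = 2s, [S^2-] = s.
So Ksp = (2s)^2 × s = 4s^3
s^3 = 3.8 × 10^-48 / 4, so s = 9.83 x 10^-17 M
[Cu^+] = 2s = 2.0 x 10^-16 M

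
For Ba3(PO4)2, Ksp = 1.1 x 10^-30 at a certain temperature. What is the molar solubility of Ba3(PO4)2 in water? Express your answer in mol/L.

Ba3(PO4)2(s) ⇌ 3 Ba^2+(aq) + 2 PO4^3-(aq)
Ksp = [Ba^2+]^3[PO4^3-]^2
If s mol/L of Ba3(PO4)2 dissolves, [Ba^2+] = 3s and [PO4^3-] = 2s.
Substituting: Ksp = (3s)^3(2s)^2 = 108s^5
Solving, s = (1.1 x 10^-30/108)^(1/5) = 4.0 x 10^-7 M

4.0e-7 M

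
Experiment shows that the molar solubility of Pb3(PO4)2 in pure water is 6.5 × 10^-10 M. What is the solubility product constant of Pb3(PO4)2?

1.3 × 10^-44

Pb3(PO4)2(s) ⇌ 3 Pb^2+(aq) + 2 PO4^3-(aq)
Let s = molar solubility. Then [Pb^2+] = 3s and [PO4^3-] = 2s.
Ksp = [Pb^2+]^3[PO4^3-]^2
Ksp = (3s)^3(2s)^2 = 108s^5
With s = 6.5 × 10^-10: Ksp = 1.3 x 10^-44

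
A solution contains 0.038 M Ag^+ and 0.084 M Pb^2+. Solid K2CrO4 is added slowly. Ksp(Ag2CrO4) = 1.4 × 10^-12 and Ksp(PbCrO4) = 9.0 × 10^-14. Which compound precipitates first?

Each salt begins to precipitate when Q = Ksp, i.e. when [CrO4^2-] reaches its threshold.
For Ag2CrO4: 1.4 × 10^-12 = (0.038)^2 × [CrO4^2-]  ⇒  [CrO4^2-] = 9.7 x 10^-10 M.
For PbCrO4: 9.0 × 10^-14 = 0.084 × [CrO4^2-]  ⇒  [CrO4^2-] = 1.1 x 10^-12 M.
The salt with the lower threshold [CrO4^2-] precipitates first: PbCrO4.

PbCrO4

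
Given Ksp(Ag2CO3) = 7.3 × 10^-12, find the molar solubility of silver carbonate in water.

s ≈ 1.2 × 10^-4 M

Ag2CO3(s) ⇌ 2 Ag^+(aq) + CO3^2-(aq)
Ksp = [Ag^+]^2[CO3^2-]
With molar solubility s: [Ag^+] = 2s, [CO3^2-] = s.
Ksp = (2s)^2s = 4s^3
s^3 = 7.3 × 10^-12 / 4, so s = 1.2 × 10^-4 M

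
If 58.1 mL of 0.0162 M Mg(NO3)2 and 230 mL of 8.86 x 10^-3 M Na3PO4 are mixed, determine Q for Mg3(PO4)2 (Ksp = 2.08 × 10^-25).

Q ≈ 1.74 × 10^-12

Total volume = 58.1 + 230 = 288.1 mL.
[Mg^2+] = 1.62 × 10^-2 × (58.1/288.1) = 3.267 × 10^-3 M
[PO4^3-] = 8.86 x 10^-3 × (230/288.1) = 7.073 x 10^-3 M
Mg3(PO4)2(s) ⇌ 3 Mg^2+(aq) + 2 PO4^3-(aq), so Q = [Mg^2+]^3[PO4^3-]^2
Q = (3.267 × 10^-3)^3(7.073 × 10^-3)^2 = 1.74 × 10^-12
Q > Ksp, so Mg3(PO4)2 will precipitate.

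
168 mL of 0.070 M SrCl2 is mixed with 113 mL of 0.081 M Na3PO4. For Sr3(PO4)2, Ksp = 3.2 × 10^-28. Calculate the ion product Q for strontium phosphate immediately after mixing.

Q = 7.8 × 10^-8

Total volume = 168 + 113 = 281 mL.
[Sr^2+] = 7.0 × 10^-2 × (168/281) = 4.19 × 10^-2 M
[PO4^3-] = 8.1 × 10^-2 × (113/281) = 3.26 × 10^-2 M
Sr3(PO4)2(s) ⇌ 3 Sr^2+ + 2 PO4^3-, so Q = [Sr^2+]^3[PO4^3-]^2
Q = (4.19 × 10^-2)^3(3.26 × 10^-2)^2 = 7.8 × 10^-8
Q > Ksp, so Sr3(PO4)2 will precipitate.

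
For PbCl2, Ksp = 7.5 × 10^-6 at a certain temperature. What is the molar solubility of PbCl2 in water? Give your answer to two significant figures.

1.2 × 10^-2 M

PbCl2(s) ⇌ Pb^2+(aq) + 2 Cl^-(aq)
Ksp = [Pb^2+][Cl^-]^2
For each mole of PbCl2 that dissolves: [Pb^2+] = s, [Cl^-] = 2s.
So Ksp = s × (2s)^2 = 4s^3
s = (7.5 × 10^-6 / 4)^(1/3) = 1.2 × 10^-2 M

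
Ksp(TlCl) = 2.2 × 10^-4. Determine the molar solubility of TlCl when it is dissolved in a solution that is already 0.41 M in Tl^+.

TlCl(s) <=> Tl^+ + Cl^-
Ksp = [Tl^+][Cl^-]
If s mol/L dissolves here, [Tl^+] = 0.41 + s ≈ 0.41, [Cl^-] = s (Ksp is small, so little additional dissolves).
Ksp ≈ 0.41 × s
s = 5.4 × 10^-4 M
Check: s = 5.4 × 10^-4 ≪ 0.41, so the approximation is valid.

5.4e-4 M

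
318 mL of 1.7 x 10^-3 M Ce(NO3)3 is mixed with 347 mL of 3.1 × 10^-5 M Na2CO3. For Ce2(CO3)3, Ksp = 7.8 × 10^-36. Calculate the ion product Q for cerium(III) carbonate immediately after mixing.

Total volume = 318 + 347 = 665 mL.
[Ce^3+] = 1.7 × 10^-3 × (318/665) = 8.13 × 10^-4 M
[CO3^2-] = 3.1 × 10^-5 × (347/665) = 1.62 x 10^-5 M
Ce2(CO3)3(s) ⇌ 2 Ce^3+ + 3 CO3^2-, so Q = [Ce^3+]^2[CO3^2-]^3
Q = (8.13 × 10^-4)^2(1.62 × 10^-5)^3 = 2.8 × 10^-21
Q > Ksp, so Ce2(CO3)3 will precipitate.

2.8 × 10^-21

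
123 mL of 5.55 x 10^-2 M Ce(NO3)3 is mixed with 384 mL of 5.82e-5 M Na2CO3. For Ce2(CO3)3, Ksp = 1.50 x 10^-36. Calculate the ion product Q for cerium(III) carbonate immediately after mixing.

Total volume = 123 + 384 = 507 mL.
[Ce^3+] = 5.55 × 10^-2 × (123/507) = 1.346 × 10^-2 M
[CO3^2-] = 5.82 x 10^-5 × (384/507) = 4.408 × 10^-5 M
Ce2(CO3)3(s) <=> 2 Ce^3+ + 3 CO3^2-, so Q = [Ce^3+]^2[CO3^2-]^3
Q = (1.346 × 10^-2)^2(4.408 x 10^-5)^3 = 1.55 × 10^-17
Q > Ksp, so Ce2(CO3)3 will precipitate.

Q = 1.55 x 10^-17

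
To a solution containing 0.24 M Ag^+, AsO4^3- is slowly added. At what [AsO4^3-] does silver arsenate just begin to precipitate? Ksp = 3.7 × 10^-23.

2.7 × 10^-21 M

Ag3AsO4(s) ⇌ 3 Ag^+(aq) + AsO4^3-(aq)
Ksp = [Ag^+]^3[AsO4^3-]
Precipitation begins when Q = Ksp. With [Ag^+] = 0.24 M:
3.7 × 10^-23 = (0.24)^3 × [AsO4^3-]
[AsO4^3-] = (3.7 × 10^-23 / 1.38 x 10^-2) = 2.7 × 10^-21 M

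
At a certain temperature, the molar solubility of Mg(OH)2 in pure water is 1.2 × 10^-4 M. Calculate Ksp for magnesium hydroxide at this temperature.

Mg(OH)2(s) ⇌ Mg^2+ + 2 OH^-
If s mol/L of Mg(OH)2 dissolves, [Mg^2+] = s and [OH^-] = 2s.
Ksp = [Mg^2+][OH^-]^2
Ksp = s(2s)^2 = 4s^3
With s = 1.2 × 10^-4: Ksp = 6.9 x 10^-12

Ksp ≈ 6.9e-12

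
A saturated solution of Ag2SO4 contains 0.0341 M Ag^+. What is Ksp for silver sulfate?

1.98 x 10^-5

Ag2SO4(s) ⇌ 2 Ag^+(aq) + SO4^2-(aq)
Stoichiometry gives [SO4^2-] = (1/2)[Ag^+] = 1.705 × 10^-2 M.
Ksp = [Ag^+]^2[SO4^2-]
Ksp = (3.41 x 10^-2)^2 × 1.705 x 10^-2 = 1.98 × 10^-5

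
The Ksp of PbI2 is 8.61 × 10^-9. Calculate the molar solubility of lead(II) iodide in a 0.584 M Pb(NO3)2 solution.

PbI2(s) ⇌ Pb^2+ + 2 I^-
Ksp = [Pb^2+][I^-]^2
If s mol/L dissolves here, [Pb^2+] = 0.584 + s ≈ 0.584, [I^-] = 2s (Ksp is small, so little additional dissolves).
Ksp ≈ 0.584 × (2s)^2
s = 6.07 × 10^-5 M
Check: s = 6.1 × 10^-5 ≪ 0.584, so the approximation is valid.

6.07e-5 M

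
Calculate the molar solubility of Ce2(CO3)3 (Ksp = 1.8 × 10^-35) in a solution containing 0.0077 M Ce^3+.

s ≈ 2.2e-11 M

Ce2(CO3)3(s) ⇌ 2 Ce^3+(aq) + 3 CO3^2-(aq)
Ksp = [Ce^3+]^2[CO3^2-]^3
If s mol/L dissolves here, [Ce^3+] = 0.0077 + 2s ≈ 0.0077, [CO3^2-] = 3s (common-ion effect: Ce^3+ is already 0.0077 M).
Ksp ≈ (0.0077)^2 × (3s)^3
s = 2.2 x 10^-11 M
Check: 2s = 4.5 x 10^-11 ≪ 0.0077, so the approximation is valid.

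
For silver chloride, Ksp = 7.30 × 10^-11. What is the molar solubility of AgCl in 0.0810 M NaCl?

s ≈ 9.01 × 10^-10 M

AgCl(s) ⇌ Ag^+(aq) + Cl^-(aq)
Ksp = [Ag^+][Cl^-]
Let s be the molar solubility in this solution. [Ag^+] = s, [Cl^-] = 0.0810 + s ≈ 0.0810 (common-ion effect: Cl^- is already 0.0810 M).
Ksp ≈ s × 0.0810
s = 9.01 x 10^-10 M
Check: s = 9.0 × 10^-10 ≪ 0.0810, so the approximation is valid.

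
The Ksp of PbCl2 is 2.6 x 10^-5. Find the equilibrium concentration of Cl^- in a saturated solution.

PbCl2(s) <=> Pb^2+(aq) + 2 Cl^-(aq)
Ksp = [Pb^2+][Cl^-]^2
For each mole of PbCl2 that dissolves: [Pb^2+] = s, [Cl^-] = 2s.
Substituting: Ksp = s(2s)^2 = 4s^3
Solving, s = (2.6 x 10^-5/4)^(1/3) = 1.87 × 10^-2 M
[Cl^-] = 2s = 3.7 × 10^-2 M

[Cl^-] = 3.7 × 10^-2 M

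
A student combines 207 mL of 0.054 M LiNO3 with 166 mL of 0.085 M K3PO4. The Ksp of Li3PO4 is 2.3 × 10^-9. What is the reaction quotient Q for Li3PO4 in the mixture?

Total volume = 207 + 166 = 373 mL.
[Li^+] = 5.4 × 10^-2 × (207/373) = 3.00 x 10^-2 M
[PO4^3-] = 8.5 × 10^-2 × (166/373) = 3.78 × 10^-2 M
Li3PO4(s) ⇌ 3 Li^+(aq) + PO4^3-(aq), so Q = [Li^+]^3[PO4^3-]
Q = (3.00 × 10^-2)^3(3.78 × 10^-2) = 1.0 x 10^-6
Q > Ksp, so Li3PO4 will precipitate.

Q = 1.0 × 10^-6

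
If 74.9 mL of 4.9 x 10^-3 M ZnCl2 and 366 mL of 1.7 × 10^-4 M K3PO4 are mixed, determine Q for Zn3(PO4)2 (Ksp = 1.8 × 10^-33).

Total volume = 74.9 + 366 = 440.9 mL.
[Zn^2+] = 4.9 x 10^-3 × (74.9/440.9) = 8.32 x 10^-4 M
[PO4^3-] = 1.7 × 10^-4 × (366/440.9) = 1.41 × 10^-4 M
Zn3(PO4)2(s) <=> 3 Zn^2+ + 2 PO4^3-, so Q = [Zn^2+]^3[PO4^3-]^2
Q = (8.32 x 10^-4)^3(1.41 × 10^-4)^2 = 1.1 × 10^-17
Q > Ksp, so Zn3(PO4)2 will precipitate.

Q ≈ 1.1 × 10^-17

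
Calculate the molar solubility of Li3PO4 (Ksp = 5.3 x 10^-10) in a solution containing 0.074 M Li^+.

Li3PO4(s) <=> 3 Li^+ + PO4^3-
Ksp = [Li^+]^3[PO4^3-]
Let s be the molar solubility in this solution. [Li^+] = 0.074 + 3s ≈ 0.074, [PO4^3-] = s (since the Li^+ already present dominates).
Ksp ≈ (0.074)^3 × s
s = 1.3 x 10^-6 M
Check: 3s = 3.9 x 10^-6 ≪ 0.074, so the approximation is valid.

s = 1.3e-6 M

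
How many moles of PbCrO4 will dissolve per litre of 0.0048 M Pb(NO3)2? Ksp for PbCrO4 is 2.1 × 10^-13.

PbCrO4(s) <=> Pb^2+ + CrO4^2-
Ksp = [Pb^2+][CrO4^2-]
Let s be the molar solubility in this solution. [Pb^2+] = 0.0048 + s ≈ 0.0048, [CrO4^2-] = s (common-ion effect: Pb^2+ is already 0.0048 M).
Ksp ≈ 0.0048 × s
s = 4.4 x 10^-11 M
Check: s = 4.4 x 10^-11 ≪ 0.0048, so the approximation is valid.

s ≈ 4.4 × 10^-11 M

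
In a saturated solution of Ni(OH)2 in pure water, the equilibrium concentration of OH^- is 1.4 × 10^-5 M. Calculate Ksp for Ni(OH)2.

Ni(OH)2(s) ⇌ Ni^2+(aq) + 2 OH^-(aq)
Stoichiometry gives [Ni^2+] = (1/2)[OH^-] = 7.00 × 10^-6 M.
Ksp = [Ni^2+][OH^-]^2
Ksp = 7.00 x 10^-6 × (1.4 × 10^-5)^2 = 1.4 x 10^-15

Ksp = 1.4 x 10^-15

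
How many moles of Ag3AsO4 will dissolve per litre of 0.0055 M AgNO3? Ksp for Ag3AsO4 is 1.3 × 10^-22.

Ag3AsO4(s) <=> 3 Ag^+ + AsO4^3-
Ksp = [Ag^+]^3[AsO4^3-]
Let s = moles of Ag3AsO4 that dissolve per litre. [Ag^+] = 0.0055 + 3s ≈ 0.0055, [AsO4^3-] = s (Ksp is small, so little additional dissolves).
Ksp ≈ (0.0055)^3 × s
s = 7.8 x 10^-16 M
Check: 3s = 2.3 x 10^-15 ≪ 0.0055, so the approximation is valid.

s ≈ 7.8 × 10^-16 M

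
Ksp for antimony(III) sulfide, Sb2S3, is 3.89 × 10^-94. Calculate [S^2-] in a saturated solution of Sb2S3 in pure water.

Sb2S3(s) ⇌ 2 Sb^3+(aq) + 3 S^2-(aq)
Ksp = [Sb^3+]^2[S^2-]^3
If s mol/L of Sb2S3 dissolves, [Sb^3+] = 2s and [S^2-] = 3s.
Ksp = (2s)^2(3s)^3 = 108s^5
Solving, s = (3.89 × 10^-94/108)^(1/5) = 8.153 x 10^-20 M
[S^2-] = 3s = 2.45 × 10^-19 M

[S^2-] = 2.45e-19 M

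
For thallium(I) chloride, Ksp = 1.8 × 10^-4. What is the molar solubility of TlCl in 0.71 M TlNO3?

2.5e-4 M

TlCl(s) <=> Tl^+(aq) + Cl^-(aq)
Ksp = [Tl^+][Cl^-]
Let s be the molar solubility in this solution. [Tl^+] = 0.71 + s ≈ 0.71, [Cl^-] = s (Ksp is small, so little additional dissolves).
Ksp ≈ 0.71 × s
s = 2.5 × 10^-4 M
Check: s = 2.5 x 10^-4 ≪ 0.71, so the approximation is valid.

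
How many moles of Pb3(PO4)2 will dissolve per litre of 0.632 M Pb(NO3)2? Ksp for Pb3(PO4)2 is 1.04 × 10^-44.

s ≈ 1.01 × 10^-22 M

Pb3(PO4)2(s) ⇌ 3 Pb^2+(aq) + 2 PO4^3-(aq)
Ksp = [Pb^2+]^3[PO4^3-]^2
Let s = moles of Pb3(PO4)2 that dissolve per litre. [Pb^2+] = 0.632 + 3s ≈ 0.632, [PO4^3-] = 2s (since Pb^2+ from Pb(NO3)2 dominates).
Ksp ≈ (0.632)^3 × (2s)^2
s = 1.01 x 10^-22 M
Check: 3s = 3.0 × 10^-22 ≪ 0.632, so the approximation is valid.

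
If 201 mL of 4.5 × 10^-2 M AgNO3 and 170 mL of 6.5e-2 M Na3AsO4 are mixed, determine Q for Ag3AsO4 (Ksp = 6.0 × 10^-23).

Total volume = 201 + 170 = 371 mL.
[Ag^+] = 4.5 × 10^-2 × (201/371) = 2.44 × 10^-2 M
[AsO4^3-] = 6.5 × 10^-2 × (170/371) = 2.98 × 10^-2 M
Ag3AsO4(s) ⇌ 3 Ag^+(aq) + AsO4^3-(aq), so Q = [Ag^+]^3[AsO4^3-]
Q = (2.44 × 10^-2)^3(2.98 x 10^-2) = 4.3 × 10^-7
Q > Ksp, so Ag3AsO4 will precipitate.

Q = 4.3 × 10^-7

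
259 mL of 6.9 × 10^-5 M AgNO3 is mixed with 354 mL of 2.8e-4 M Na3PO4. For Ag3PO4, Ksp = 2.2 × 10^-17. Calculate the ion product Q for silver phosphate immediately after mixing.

Total volume = 259 + 354 = 613 mL.
[Ag^+] = 6.9 × 10^-5 × (259/613) = 2.92 x 10^-5 M
[PO4^3-] = 2.8 × 10^-4 × (354/613) = 1.62 x 10^-4 M
Ag3PO4(s) ⇌ 3 Ag^+(aq) + PO4^3-(aq), so Q = [Ag^+]^3[PO4^3-]
Q = (2.92 × 10^-5)^3(1.62 × 10^-4) = 4.0 × 10^-18
Q < Ksp, so no precipitate of Ag3PO4 forms.

Q ≈ 4.0 x 10^-18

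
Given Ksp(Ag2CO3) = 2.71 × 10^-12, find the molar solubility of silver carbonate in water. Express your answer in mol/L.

s = 8.78 x 10^-5 M

Ag2CO3(s) <=> 2 Ag^+ + CO3^2-
Ksp = [Ag^+]^2[CO3^2-]
Let s = molar solubility. Then [Ag^+] = 2s and [CO3^2-] = s.
Substituting: Ksp = (2s)^2s = 4s^3
s = (2.71 × 10^-12 / 4)^(1/3) = 8.78 x 10^-5 M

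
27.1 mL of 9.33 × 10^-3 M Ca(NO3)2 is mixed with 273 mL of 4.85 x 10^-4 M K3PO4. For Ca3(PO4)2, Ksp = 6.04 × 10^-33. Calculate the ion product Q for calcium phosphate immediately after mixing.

Total volume = 27.1 + 273 = 300.1 mL.
[Ca^2+] = 9.33 × 10^-3 × (27.1/300.1) = 8.425 × 10^-4 M
[PO4^3-] = 4.85 x 10^-4 × (273/300.1) = 4.412 x 10^-4 M
Ca3(PO4)2(s) <=> 3 Ca^2+ + 2 PO4^3-, so Q = [Ca^2+]^3[PO4^3-]^2
Q = (8.425 × 10^-4)^3(4.412 × 10^-4)^2 = 1.16 x 10^-16
Q > Ksp, so Ca3(PO4)2 will precipitate.

Q ≈ 1.16e-16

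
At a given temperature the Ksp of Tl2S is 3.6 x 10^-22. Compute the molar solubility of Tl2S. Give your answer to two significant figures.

4.5e-8 M

Tl2S(s) ⇌ 2 Tl^+ + S^2-
Ksp = [Tl^+]^2[S^2-]
Let s = molar solubility. Then [Tl^+] = 2s and [S^2-] = s.
So Ksp = (2s)^2 × s = 4s^3
s^3 = 3.6 x 10^-22 / 4, so s = 4.5 x 10^-8 M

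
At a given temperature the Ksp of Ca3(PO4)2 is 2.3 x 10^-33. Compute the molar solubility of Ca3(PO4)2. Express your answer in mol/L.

Ca3(PO4)2(s) ⇌ 3 Ca^2+(aq) + 2 PO4^3-(aq)
Ksp = [Ca^2+]^3[PO4^3-]^2
If s mol/L of Ca3(PO4)2 dissolves, [Ca^2+] = 3s and [PO4^3-] = 2s.
Substituting: Ksp = (3s)^3(2s)^2 = 108s^5
s^5 = 2.3 x 10^-33 / 108, so s = 1.2 × 10^-7 M

s = 1.2 × 10^-7 M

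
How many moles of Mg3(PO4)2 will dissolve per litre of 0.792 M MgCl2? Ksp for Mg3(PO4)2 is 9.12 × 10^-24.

2.14 × 10^-12 M

Mg3(PO4)2(s) <=> 3 Mg^2+(aq) + 2 PO4^3-(aq)
Ksp = [Mg^2+]^3[PO4^3-]^2
If s mol/L dissolves here, [Mg^2+] = 0.792 + 3s ≈ 0.792, [PO4^3-] = 2s (common-ion effect: Mg^2+ is already 0.792 M).
Ksp ≈ (0.792)^3 × (2s)^2
s = 2.14 × 10^-12 M
Check: 3s = 6.4 x 10^-12 ≪ 0.792, so the approximation is valid.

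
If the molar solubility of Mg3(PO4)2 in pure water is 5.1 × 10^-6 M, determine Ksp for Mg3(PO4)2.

3.7 x 10^-25

Mg3(PO4)2(s) ⇌ 3 Mg^2+(aq) + 2 PO4^3-(aq)
For each mole of Mg3(PO4)2 that dissolves: [Mg^2+] = 3s, [PO4^3-] = 2s.
Ksp = [Mg^2+]^3[PO4^3-]^2
Substituting: Ksp = (3s)^3(2s)^2 = 108s^5
With s = 5.1 × 10^-6: Ksp = 3.7 × 10^-25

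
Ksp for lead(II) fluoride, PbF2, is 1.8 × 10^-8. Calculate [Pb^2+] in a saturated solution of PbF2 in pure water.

PbF2(s) <=> Pb^2+(aq) + 2 F^-(aq)
Ksp = [Pb^2+][F^-]^2
Let s = molar solubility. Then [Pb^2+] = s and [F^-] = 2s.
Substituting: Ksp = s(2s)^2 = 4s^3
Solving, s = (1.8 × 10^-8/4)^(1/3) = 1.65 × 10^-3 M
[Pb^2+] = s = 1.7 × 10^-3 M

1.7 × 10^-3 M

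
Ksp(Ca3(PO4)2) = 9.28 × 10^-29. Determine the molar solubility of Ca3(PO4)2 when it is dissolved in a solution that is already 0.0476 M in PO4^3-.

1.15 x 10^-9 M

Ca3(PO4)2(s) <=> 3 Ca^2+(aq) + 2 PO4^3-(aq)
Ksp = [Ca^2+]^3[PO4^3-]^2
Let s = moles of Ca3(PO4)2 that dissolve per litre. [Ca^2+] = 3s, [PO4^3-] = 0.0476 + 2s ≈ 0.0476 (since the PO4^3- already present dominates).
Ksp ≈ (3s)^3 × (0.0476)^2
s = 1.15 × 10^-9 M
Check: 2s = 2.3 × 10^-9 ≪ 0.0476, so the approximation is valid.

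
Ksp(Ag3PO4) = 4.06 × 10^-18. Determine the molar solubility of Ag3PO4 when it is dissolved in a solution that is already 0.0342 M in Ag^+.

Ag3PO4(s) ⇌ 3 Ag^+(aq) + PO4^3-(aq)
Ksp = [Ag^+]^3[PO4^3-]
Let s = moles of Ag3PO4 that dissolve per litre. [Ag^+] = 0.0342 + 3s ≈ 0.0342, [PO4^3-] = s (common-ion effect: Ag^+ is already 0.0342 M).
Ksp ≈ (0.0342)^3 × s
s = 1.01 × 10^-13 M
Check: 3s = 3.0 × 10^-13 ≪ 0.0342, so the approximation is valid.

s ≈ 1.01e-13 M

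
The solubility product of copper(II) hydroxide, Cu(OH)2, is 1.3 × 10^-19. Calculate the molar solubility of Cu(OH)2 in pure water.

Cu(OH)2(s) ⇌ Cu^2+ + 2 OH^-
Ksp = [Cu^2+][OH^-]^2
If s mol/L of Cu(OH)2 dissolves, [Cu^2+] = s and [OH^-] = 2s.
Ksp = s(2s)^2 = 4s^3
Solving, s = (1.3 × 10^-19/4)^(1/3) = 3.2 × 10^-7 M

s ≈ 3.2e-7 M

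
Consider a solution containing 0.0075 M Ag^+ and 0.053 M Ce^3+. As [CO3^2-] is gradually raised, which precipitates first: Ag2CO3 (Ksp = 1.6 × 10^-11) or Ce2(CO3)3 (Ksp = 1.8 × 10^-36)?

Each salt begins to precipitate when Q = Ksp, i.e. when [CO3^2-] reaches its threshold.
For Ag2CO3: 1.6 × 10^-11 = (0.0075)^2 × [CO3^2-]  ⇒  [CO3^2-] = 2.8 x 10^-7 M.
For Ce2(CO3)3: 1.8 × 10^-36 = (0.053)^2 × [CO3^2-]^3  ⇒  [CO3^2-] = 8.6 x 10^-12 M.
The salt with the lower threshold [CO3^2-] precipitates first: Ce2(CO3)3.

Ce2(CO3)3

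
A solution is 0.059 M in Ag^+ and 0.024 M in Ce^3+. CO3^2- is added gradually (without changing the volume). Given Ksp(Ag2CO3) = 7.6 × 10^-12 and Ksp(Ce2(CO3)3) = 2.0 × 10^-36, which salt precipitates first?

Ce2(CO3)3

Precipitation of each salt starts when its ion product equals its Ksp.
For Ag2CO3: 7.6 × 10^-12 = (0.059)^2 × [CO3^2-]  ⇒  [CO3^2-] = 2.2 × 10^-9 M.
For Ce2(CO3)3: 2.0 × 10^-36 = (0.024)^2 × [CO3^2-]^3  ⇒  [CO3^2-] = 1.5 × 10^-11 M.
The salt with the lower threshold [CO3^2-] precipitates first: Ce2(CO3)3.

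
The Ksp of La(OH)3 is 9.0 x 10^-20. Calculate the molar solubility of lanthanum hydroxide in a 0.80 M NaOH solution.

La(OH)3(s) ⇌ La^3+ + 3 OH^-
Ksp = [La^3+][OH^-]^3
Let s be the molar solubility in this solution. [La^3+] = s, [OH^-] = 0.80 + 3s ≈ 0.80 (Ksp is small, so little additional dissolves).
Ksp ≈ s × (0.80)^3
s = 1.8 × 10^-19 M
Check: 3s = 5.3 × 10^-19 ≪ 0.80, so the approximation is valid.

s = 1.8 × 10^-19 M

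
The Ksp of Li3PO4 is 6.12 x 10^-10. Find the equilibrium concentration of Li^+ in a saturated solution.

[Li^+] = 6.55e-3 M

Li3PO4(s) <=> 3 Li^+ + PO4^3-
Ksp = [Li^+]^3[PO4^3-]
Let s = molar solubility. Then [Li^+] = 3s and [PO4^3-] = s.
So Ksp = (3s)^3 × s = 27s^4
Solving, s = (6.12 x 10^-10/27)^(1/4) = 2.182 x 10^-3 M
[Li^+] = 3s = 6.55 × 10^-3 M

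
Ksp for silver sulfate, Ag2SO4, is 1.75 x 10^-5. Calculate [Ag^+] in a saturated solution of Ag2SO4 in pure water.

Ag2SO4(s) ⇌ 2 Ag^+ + SO4^2-
Ksp = [Ag^+]^2[SO4^2-]
Let s = molar solubility. Then [Ag^+] = 2s and [SO4^2-] = s.
Ksp = (2s)^2s = 4s^3
Solving, s = (1.75 x 10^-5/4)^(1/3) = 1.636 × 10^-2 M
[Ag^+] = 2s = 3.27 × 10^-2 M

3.27e-2 M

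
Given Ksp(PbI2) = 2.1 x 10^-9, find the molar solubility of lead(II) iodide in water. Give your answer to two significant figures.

s = 8.1e-4 M

PbI2(s) ⇌ Pb^2+ + 2 I^-
Ksp = [Pb^2+][I^-]^2
If s mol/L of PbI2 dissolves, [Pb^2+] = s and [I^-] = 2s.
Ksp = s(2s)^2 = 4s^3
Solving, s = (2.1 x 10^-9/4)^(1/3) = 8.1 × 10^-4 M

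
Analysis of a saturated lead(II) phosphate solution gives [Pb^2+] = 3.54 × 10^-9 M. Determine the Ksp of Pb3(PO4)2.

Pb3(PO4)2(s) <=> 3 Pb^2+(aq) + 2 PO4^3-(aq)
Stoichiometry gives [PO4^3-] = (2/3)[Pb^2+] = 2.360 x 10^-9 M.
Ksp = [Pb^2+]^3[PO4^3-]^2
Ksp = (3.54 × 10^-9)^3 × (2.360 × 10^-9)^2 = 2.47 x 10^-43

2.47 × 10^-43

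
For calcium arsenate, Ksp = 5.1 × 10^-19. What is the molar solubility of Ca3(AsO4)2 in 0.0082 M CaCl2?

s ≈ 4.8e-7 M

Ca3(AsO4)2(s) ⇌ 3 Ca^2+ + 2 AsO4^3-
Ksp = [Ca^2+]^3[AsO4^3-]^2
Let s = moles of Ca3(AsO4)2 that dissolve per litre. [Ca^2+] = 0.0082 + 3s ≈ 0.0082, [AsO4^3-] = 2s (since Ca^2+ from CaCl2 dominates).
Ksp ≈ (0.0082)^3 × (2s)^2
s = 4.8 × 10^-7 M
Check: 3s = 1.4 × 10^-6 ≪ 0.0082, so the approximation is valid.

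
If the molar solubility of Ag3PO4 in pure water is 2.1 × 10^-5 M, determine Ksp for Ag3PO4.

Ag3PO4(s) ⇌ 3 Ag^+ + PO4^3-
Let s = molar solubility. Then [Ag^+] = 3s and [PO4^3-] = s.
Ksp = [Ag^+]^3[PO4^3-]
Ksp = (3s)^3s = 27s^4
With s = 2.1 × 10^-5: Ksp = 5.3 × 10^-18

Ksp = 5.3 × 10^-18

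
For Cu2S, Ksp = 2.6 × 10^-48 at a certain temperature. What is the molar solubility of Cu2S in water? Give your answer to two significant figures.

Cu2S(s) ⇌ 2 Cu^+(aq) + S^2-(aq)
Ksp = [Cu^+]^2[S^2-]
With molar solubility s: [Cu^+] = 2s, [S^2-] = s.
So Ksp = (2s)^2 × s = 4s^3
s = (2.6 × 10^-48 / 4)^(1/3) = 8.7 × 10^-17 M

s = 8.7 x 10^-17 M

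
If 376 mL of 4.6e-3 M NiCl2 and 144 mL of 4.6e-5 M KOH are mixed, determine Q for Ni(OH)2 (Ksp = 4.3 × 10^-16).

5.4 × 10^-13

Total volume = 376 + 144 = 520 mL.
[Ni^2+] = 4.6 x 10^-3 × (376/520) = 3.33 x 10^-3 M
[OH^-] = 4.6 × 10^-5 × (144/520) = 1.27 × 10^-5 M
Ni(OH)2(s) ⇌ Ni^2+ + 2 OH^-, so Q = [Ni^2+][OH^-]^2
Q = (3.33 x 10^-3)(1.27 x 10^-5)^2 = 5.4 x 10^-13
Q > Ksp, so Ni(OH)2 will precipitate.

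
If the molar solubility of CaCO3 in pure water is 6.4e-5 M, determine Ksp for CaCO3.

Ksp = 4.1 × 10^-9

CaCO3(s) <=> Ca^2+ + CO3^2-
With molar solubility s: [Ca^2+] = s, [CO3^2-] = s.
Ksp = [Ca^2+][CO3^2-]
Ksp = s × s = s^2
Ksp = (6.4 × 10^-5)^2 = 4.1 × 10^-9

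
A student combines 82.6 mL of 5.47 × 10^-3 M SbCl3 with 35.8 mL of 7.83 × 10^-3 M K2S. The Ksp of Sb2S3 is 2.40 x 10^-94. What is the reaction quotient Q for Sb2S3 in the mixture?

Total volume = 82.6 + 35.8 = 118.4 mL.
[Sb^3+] = 5.47 x 10^-3 × (82.6/118.4) = 3.816 x 10^-3 M
[S^2-] = 7.83 × 10^-3 × (35.8/118.4) = 2.368 × 10^-3 M
Sb2S3(s) ⇌ 2 Sb^3+ + 3 S^2-, so Q = [Sb^3+]^2[S^2-]^3
Q = (3.816 × 10^-3)^2(2.368 × 10^-3)^3 = 1.93 × 10^-13
Q > Ksp, so Sb2S3 will precipitate.

Q ≈ 1.93e-13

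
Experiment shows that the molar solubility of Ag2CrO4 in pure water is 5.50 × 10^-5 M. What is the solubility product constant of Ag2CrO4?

Ag2CrO4(s) <=> 2 Ag^+(aq) + CrO4^2-(aq)
With molar solubility s: [Ag^+] = 2s, [CrO4^2-] = s.
Ksp = [Ag^+]^2[CrO4^2-]
Ksp = (2s)^2s = 4s^3
With s = 5.50 x 10^-5: Ksp = 6.66 × 10^-13

6.66 x 10^-13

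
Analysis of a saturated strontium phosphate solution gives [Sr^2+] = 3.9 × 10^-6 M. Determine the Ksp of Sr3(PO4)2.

Sr3(PO4)2(s) ⇌ 3 Sr^2+ + 2 PO4^3-
Stoichiometry gives [PO4^3-] = (2/3)[Sr^2+] = 2.60 x 10^-6 M.
Ksp = [Sr^2+]^3[PO4^3-]^2
Ksp = (3.9 × 10^-6)^3 × (2.60 × 10^-6)^2 = 4.0 × 10^-28

4.0e-28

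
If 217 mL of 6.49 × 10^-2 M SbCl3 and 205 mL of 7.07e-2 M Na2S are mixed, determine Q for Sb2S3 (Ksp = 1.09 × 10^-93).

Total volume = 217 + 205 = 422 mL.
[Sb^3+] = 6.49 × 10^-2 × (217/422) = 3.337 × 10^-2 M
[S^2-] = 7.07 x 10^-2 × (205/422) = 3.434 × 10^-2 M
Sb2S3(s) ⇌ 2 Sb^3+(aq) + 3 S^2-(aq), so Q = [Sb^3+]^2[S^2-]^3
Q = (3.337 × 10^-2)^2(3.434 × 10^-2)^3 = 4.51 × 10^-8
Q > Ksp, so Sb2S3 will precipitate.

Q = 4.51 x 10^-8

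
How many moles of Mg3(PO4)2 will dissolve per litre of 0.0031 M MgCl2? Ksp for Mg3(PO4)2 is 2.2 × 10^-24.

4.3 × 10^-9 M

Mg3(PO4)2(s) ⇌ 3 Mg^2+ + 2 PO4^3-
Ksp = [Mg^2+]^3[PO4^3-]^2
Let s be the molar solubility in this solution. [Mg^2+] = 0.0031 + 3s ≈ 0.0031, [PO4^3-] = 2s (since Mg^2+ from MgCl2 dominates).
Ksp ≈ (0.0031)^3 × (2s)^2
s = 4.3 x 10^-9 M
Check: 3s = 1.3 × 10^-8 ≪ 0.0031, so the approximation is valid.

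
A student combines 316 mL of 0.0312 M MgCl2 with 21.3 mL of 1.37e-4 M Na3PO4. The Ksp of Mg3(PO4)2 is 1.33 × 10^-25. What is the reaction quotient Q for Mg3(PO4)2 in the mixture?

Q ≈ 1.87e-15

Total volume = 316 + 21.3 = 337.3 mL.
[Mg^2+] = 3.12 x 10^-2 × (316/337.3) = 2.923 × 10^-2 M
[PO4^3-] = 1.37 x 10^-4 × (21.3/337.3) = 8.651 × 10^-6 M
Mg3(PO4)2(s) ⇌ 3 Mg^2+ + 2 PO4^3-, so Q = [Mg^2+]^3[PO4^3-]^2
Q = (2.923 x 10^-2)^3(8.651 × 10^-6)^2 = 1.87 x 10^-15
Q > Ksp, so Mg3(PO4)2 will precipitate.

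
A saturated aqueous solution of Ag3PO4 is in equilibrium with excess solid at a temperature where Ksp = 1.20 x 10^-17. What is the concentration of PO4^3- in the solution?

Ag3PO4(s) ⇌ 3 Ag^+ + PO4^3-
Ksp = [Ag^+]^3[PO4^3-]
For each mole of Ag3PO4 that dissolves: [Ag^+] = 3s, [PO4^3-] = s.
Substituting: Ksp = (3s)^3s = 27s^4
s^4 = 1.20 x 10^-17 / 27, so s = 2.582 x 10^-5 M
[PO4^3-] = s = 2.58 × 10^-5 M

[PO4^3-] ≈ 2.58 × 10^-5 M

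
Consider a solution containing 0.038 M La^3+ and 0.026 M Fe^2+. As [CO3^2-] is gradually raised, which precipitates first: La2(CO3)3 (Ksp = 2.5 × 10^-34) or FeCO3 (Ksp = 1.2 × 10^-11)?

Each salt begins to precipitate when Q = Ksp, i.e. when [CO3^2-] reaches its threshold.
For La2(CO3)3: 2.5 × 10^-34 = (0.038)^2 × [CO3^2-]^3  ⇒  [CO3^2-] = 5.6 × 10^-11 M.
For FeCO3: 1.2 × 10^-11 = 0.026 × [CO3^2-]  ⇒  [CO3^2-] = 4.6 × 10^-10 M.
The salt with the lower threshold [CO3^2-] precipitates first: La2(CO3)3.

La2(CO3)3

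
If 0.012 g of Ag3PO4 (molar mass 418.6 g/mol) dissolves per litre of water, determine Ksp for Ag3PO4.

Molar solubility s = (1.2 x 10^-2 g/L) / (418.6 g/mol) = 2.87 × 10^-5 M.
Ag3PO4(s) ⇌ 3 Ag^+ + PO4^3-
If s mol/L of Ag3PO4 dissolves, [Ag^+] = 3s and [PO4^3-] = s.
Ksp = [Ag^+]^3[PO4^3-]
So Ksp = (3s)^3 × s = 27s^4
With s = 2.87 x 10^-5: Ksp = 1.8 × 10^-17

1.8 × 10^-17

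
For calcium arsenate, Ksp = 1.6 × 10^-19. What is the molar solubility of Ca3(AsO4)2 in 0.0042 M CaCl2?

Ca3(AsO4)2(s) ⇌ 3 Ca^2+ + 2 AsO4^3-
Ksp = [Ca^2+]^3[AsO4^3-]^2
Let s = moles of Ca3(AsO4)2 that dissolve per litre. [Ca^2+] = 0.0042 + 3s ≈ 0.0042, [AsO4^3-] = 2s (Ksp is small, so little additional dissolves).
Ksp ≈ (0.0042)^3 × (2s)^2
s = 7.3 × 10^-7 M
Check: 3s = 2.2 x 10^-6 ≪ 0.0042, so the approximation is valid.

7.3e-7 M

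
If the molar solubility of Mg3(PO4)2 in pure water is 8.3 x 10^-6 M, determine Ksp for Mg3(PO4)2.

Mg3(PO4)2(s) ⇌ 3 Mg^2+ + 2 PO4^3-
If s mol/L of Mg3(PO4)2 dissolves, [Mg^2+] = 3s and [PO4^3-] = 2s.
Ksp = [Mg^2+]^3[PO4^3-]^2
Ksp = (3s)^3(2s)^2 = 108s^5
With s = 8.3 × 10^-6: Ksp = 4.3 × 10^-24

Ksp = 4.3e-24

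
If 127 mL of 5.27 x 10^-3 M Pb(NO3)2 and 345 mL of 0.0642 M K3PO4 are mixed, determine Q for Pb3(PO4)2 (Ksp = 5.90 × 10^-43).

6.28 x 10^-12

Total volume = 127 + 345 = 472 mL.
[Pb^2+] = 5.27 × 10^-3 × (127/472) = 1.418 × 10^-3 M
[PO4^3-] = 6.42 × 10^-2 × (345/472) = 4.693 x 10^-2 M
Pb3(PO4)2(s) ⇌ 3 Pb^2+ + 2 PO4^3-, so Q = [Pb^2+]^3[PO4^3-]^2
Q = (1.418 x 10^-3)^3(4.693 × 10^-2)^2 = 6.28 x 10^-12
Q > Ksp, so Pb3(PO4)2 will precipitate.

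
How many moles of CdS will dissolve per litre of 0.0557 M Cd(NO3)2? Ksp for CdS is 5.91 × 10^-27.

1.06 × 10^-25 M

CdS(s) ⇌ Cd^2+(aq) + S^2-(aq)
Ksp = [Cd^2+][S^2-]
If s mol/L dissolves here, [Cd^2+] = 0.0557 + s ≈ 0.0557, [S^2-] = s (common-ion effect: Cd^2+ is already 0.0557 M).
Ksp ≈ 0.0557 × s
s = 1.06 × 10^-25 M
Check: s = 1.1 x 10^-25 ≪ 0.0557, so the approximation is valid.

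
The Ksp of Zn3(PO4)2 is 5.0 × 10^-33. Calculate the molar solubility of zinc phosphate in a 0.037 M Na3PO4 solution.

Zn3(PO4)2(s) ⇌ 3 Zn^2+(aq) + 2 PO4^3-(aq)
Ksp = [Zn^2+]^3[PO4^3-]^2
Let s be the molar solubility in this solution. [Zn^2+] = 3s, [PO4^3-] = 0.037 + 2s ≈ 0.037 (Ksp is small, so little additional dissolves).
Ksp ≈ (3s)^3 × (0.037)^2
s = 5.1 × 10^-11 M
Check: 2s = 1.0 × 10^-10 ≪ 0.037, so the approximation is valid.

5.1 x 10^-11 M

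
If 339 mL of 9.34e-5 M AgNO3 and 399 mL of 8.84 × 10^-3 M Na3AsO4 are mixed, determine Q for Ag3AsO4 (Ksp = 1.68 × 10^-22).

Total volume = 339 + 399 = 738 mL.
[Ag^+] = 9.34 × 10^-5 × (339/738) = 4.290 x 10^-5 M
[AsO4^3-] = 8.84 × 10^-3 × (399/738) = 4.779 × 10^-3 M
Ag3AsO4(s) <=> 3 Ag^+ + AsO4^3-, so Q = [Ag^+]^3[AsO4^3-]
Q = (4.290 × 10^-5)^3(4.779 x 10^-3) = 3.77 x 10^-16
Q > Ksp, so Ag3AsO4 will precipitate.

Q = 3.77 × 10^-16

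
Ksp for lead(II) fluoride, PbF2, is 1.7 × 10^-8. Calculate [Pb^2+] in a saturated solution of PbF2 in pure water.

1.6e-3 M

PbF2(s) ⇌ Pb^2+(aq) + 2 F^-(aq)
Ksp = [Pb^2+][F^-]^2
If s mol/L of PbF2 dissolves, [Pb^2+] = s and [F^-] = 2s.
Ksp = s(2s)^2 = 4s^3
s = (1.7 × 10^-8 / 4)^(1/3) = 1.62 x 10^-3 M
[Pb^2+] = s = 1.6 × 10^-3 M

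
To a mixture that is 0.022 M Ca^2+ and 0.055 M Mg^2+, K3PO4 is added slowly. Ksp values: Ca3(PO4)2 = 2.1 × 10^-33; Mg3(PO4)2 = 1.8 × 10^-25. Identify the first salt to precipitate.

Each salt begins to precipitate when Q = Ksp, i.e. when [PO4^3-] reaches its threshold.
For Ca3(PO4)2: 2.1 × 10^-33 = (0.022)^3 × [PO4^3-]^2  ⇒  [PO4^3-] = 1.4 × 10^-14 M.
For Mg3(PO4)2: 1.8 × 10^-25 = (0.055)^3 × [PO4^3-]^2  ⇒  [PO4^3-] = 3.3 x 10^-11 M.
The salt with the lower threshold [PO4^3-] precipitates first: Ca3(PO4)2.

Ca3(PO4)2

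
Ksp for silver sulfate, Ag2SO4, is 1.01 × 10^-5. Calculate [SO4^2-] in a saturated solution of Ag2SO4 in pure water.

[SO4^2-] ≈ 0.0136 M

Ag2SO4(s) ⇌ 2 Ag^+(aq) + SO4^2-(aq)
Ksp = [Ag^+]^2[SO4^2-]
For each mole of Ag2SO4 that dissolves: [Ag^+] = 2s, [SO4^2-] = s.
Substituting: Ksp = (2s)^2s = 4s^3
Solving, s = (1.01 × 10^-5/4)^(1/3) = 1.362 × 10^-2 M
[SO4^2-] = s = 1.36 × 10^-2 M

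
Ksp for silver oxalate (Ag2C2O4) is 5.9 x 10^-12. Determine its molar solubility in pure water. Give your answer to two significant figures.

Ag2C2O4(s) ⇌ 2 Ag^+ + C2O4^2-
Ksp = [Ag^+]^2[C2O4^2-]
If s mol/L of Ag2C2O4 dissolves, [Ag^+] = 2s and [C2O4^2-] = s.
Ksp = (2s)^2s = 4s^3
Solving, s = (5.9 x 10^-12/4)^(1/3) = 1.1 × 10^-4 M

1.1 x 10^-4 M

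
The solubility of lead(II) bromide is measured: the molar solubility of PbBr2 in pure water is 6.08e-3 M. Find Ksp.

Ksp ≈ 8.99 × 10^-7

PbBr2(s) ⇌ Pb^2+ + 2 Br^-
With molar solubility s: [Pb^2+] = s, [Br^-] = 2s.
Ksp = [Pb^2+][Br^-]^2
Substituting: Ksp = s(2s)^2 = 4s^3
Ksp = 4 × (6.08 x 10^-3)^3 = 8.99 x 10^-7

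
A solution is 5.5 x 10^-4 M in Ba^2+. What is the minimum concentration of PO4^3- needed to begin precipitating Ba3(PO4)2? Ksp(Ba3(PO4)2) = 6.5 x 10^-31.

Ba3(PO4)2(s) ⇌ 3 Ba^2+(aq) + 2 PO4^3-(aq)
Ksp = [Ba^2+]^3[PO4^3-]^2
Precipitation begins when Q = Ksp. With [Ba^2+] = 5.5 x 10^-4 M:
6.5 x 10^-31 = (5.5 x 10^-4)^3 × [PO4^3-]^2
[PO4^3-] = (6.5 x 10^-31 / 1.66 x 10^-10)^(1/2) = 6.3 x 10^-11 M

6.3 × 10^-11 M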